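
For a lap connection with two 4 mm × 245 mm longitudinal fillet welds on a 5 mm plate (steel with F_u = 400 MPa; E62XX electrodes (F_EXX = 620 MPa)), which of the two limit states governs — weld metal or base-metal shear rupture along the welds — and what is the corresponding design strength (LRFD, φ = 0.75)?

t_e = 0.707 × 4 = 2.828 mm; L = 490 mm.
Weld metal: φR_n = 0.75 × 0.6 × 620 × 2.828 × 490 × 10⁻³ = 386.6 kN.
Base metal (shear rupture): φR_n = 0.75 × 0.6 × 400 × 5 × 490 × 10⁻³ = 441 kN.
Governing: weld metal.

φR_n ≈ 387 kN (weld metal governs)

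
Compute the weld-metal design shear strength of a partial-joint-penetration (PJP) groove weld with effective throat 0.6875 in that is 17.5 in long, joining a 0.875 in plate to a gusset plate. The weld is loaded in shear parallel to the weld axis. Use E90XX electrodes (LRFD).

φR_n ≈ 487 kips

E90XX → F_EXX = 90 ksi.
Effective throat (given) t_e = 0.6875 in.
A_we = 0.6875 × 17.5 = 12.03 in².
F_nw = 0.6 F_EXX = 54 ksi.
φR_n = 0.75 × 54 × 12.03 = 487.3 kips.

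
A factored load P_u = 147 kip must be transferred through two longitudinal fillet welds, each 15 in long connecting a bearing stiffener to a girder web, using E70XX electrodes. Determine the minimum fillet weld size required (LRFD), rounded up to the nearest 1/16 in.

w = 1/4 in

E70XX → F_EXX = 70 ksi.
Total weld length L = 30 in.
Required throat t_e = P_u / (φ × 0.6 F_EXX × L) = 147 / (0.75 × 0.6 × 70 × 30) = 0.1556 in.
Required leg w = t_e / 0.707 = 0.22 in → use 1/4 in.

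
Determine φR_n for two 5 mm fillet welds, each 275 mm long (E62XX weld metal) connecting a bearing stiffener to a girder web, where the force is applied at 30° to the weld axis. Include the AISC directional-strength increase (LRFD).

E62XX → F_EXX = 620 MPa.
t_e = 0.707 × 5 = 3.535 mm; A_we = 3.535 × 550 = 1944 mm².
Directional factor: 1.0 + 0.5 sin^1.5(30°) = 1.177.
F_nw = 0.6 × 620 × 1.177 = 437.8 MPa.
φR_n = 0.75 × 437.8 × 1944 × 10⁻³ = 638.3 kN.

φR_n ≈ 638 kN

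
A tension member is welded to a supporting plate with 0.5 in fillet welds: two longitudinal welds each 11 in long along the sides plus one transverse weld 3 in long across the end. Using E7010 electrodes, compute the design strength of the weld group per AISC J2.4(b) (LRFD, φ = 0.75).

φR_n ≈ 278 kips

E70XX → F_EXX = 70 ksi.
t_e = 0.707 × 0.5 = 0.3535 in.
R_nwl = 0.6 × 70 × 0.3535 × 22 = 326.6 kips (longitudinal, 2 welds).
R_nwt = 0.6 × 70 × 0.3535 × 3 = 44.54 kips (transverse, base value).
(i) R_nwl + R_nwt = 371.2 kips; (ii) 0.85 R_nwl + 1.5 R_nwt = 344.5 kips.
R_n = max = 371.2 kips [governs: (i)]; φR_n = 278.4 kips.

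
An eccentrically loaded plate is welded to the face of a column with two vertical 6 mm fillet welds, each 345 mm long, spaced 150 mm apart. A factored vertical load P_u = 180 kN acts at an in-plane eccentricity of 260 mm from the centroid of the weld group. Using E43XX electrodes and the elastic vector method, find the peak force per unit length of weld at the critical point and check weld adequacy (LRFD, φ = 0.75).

E43XX → F_EXX = 430 MPa.
Total weld length L_w = 690 mm. Treat welds as unit-width lines.
Polar moment about centroid: J = 2[d³/12 + d(b/2)²] = 2[345³/12 + 345×75²] = 10730000 mm³.
Direct shear f_v = P/L_w = 180×10³ / 690 = 260.9 N/mm (vertical).
Torsion M = P·e = 180×10³ × 260 = 46800000 N·mm.
Critical point at (x, y) = (75, 172.5) from centroid. f_tx = M·y/J = 752.7 N/mm; f_ty = M·x/J = 327.3 N/mm.
Resultant f_max = √[f_tx² + (f_v + f_ty)²] = √[752.7² + (260.9 + 327.3)²] = 955.2 N/mm.
Capacity per unit length: φr_n = 0.75 × 0.6 × 430 × (0.707 × 6) = 820.8 N/mm.
955.2 > 820.8 → NOT adequate.

f_max ≈ 955 N/mm; NOT adequate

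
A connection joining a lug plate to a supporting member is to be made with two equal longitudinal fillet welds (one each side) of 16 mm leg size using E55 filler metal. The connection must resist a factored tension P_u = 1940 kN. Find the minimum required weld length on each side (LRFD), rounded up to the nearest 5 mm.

L = 350 mm on each side

E55XX → F_EXX = 550 MPa.
Throat t_e = 0.707 × 16 = 11.31 mm.
φr_n = 0.75 × 0.6 × 550 × 11.31 × 10⁻³ = 2.8 kN/mm.
L_req = P_u / φr_n = 1940 / 2.8 = 692.9 mm total.
Per side: 692.9 / 2 = 346.5 mm.
Round up → use L = 350 mm on each side.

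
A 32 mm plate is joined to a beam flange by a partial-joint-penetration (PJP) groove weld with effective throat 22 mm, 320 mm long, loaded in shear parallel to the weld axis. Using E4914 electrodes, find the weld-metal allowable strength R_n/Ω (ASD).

E49XX → F_EXX = 490 MPa.
Effective throat (given) t_e = 22 mm.
A_we = 22 × 320 = 7040 mm².
F_nw = 0.6 F_EXX = 294 MPa.
R_n/Ω = (294 × 7040) / 2.0 × 10⁻³ = 1035 kN.

R_n/Ω ≈ 1030 kN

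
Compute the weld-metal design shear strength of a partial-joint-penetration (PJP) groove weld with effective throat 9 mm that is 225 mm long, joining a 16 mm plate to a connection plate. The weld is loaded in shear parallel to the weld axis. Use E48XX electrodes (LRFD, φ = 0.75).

E48XX → F_EXX = 480 MPa.
Effective throat (given) t_e = 9 mm.
A_we = 9 × 225 = 2025 mm².
F_nw = 0.6 F_EXX = 288 MPa.
φR_n = 0.75 × 288 × 2025 × 10⁻³ = 437.4 kN.

φR_n ≈ 437 kN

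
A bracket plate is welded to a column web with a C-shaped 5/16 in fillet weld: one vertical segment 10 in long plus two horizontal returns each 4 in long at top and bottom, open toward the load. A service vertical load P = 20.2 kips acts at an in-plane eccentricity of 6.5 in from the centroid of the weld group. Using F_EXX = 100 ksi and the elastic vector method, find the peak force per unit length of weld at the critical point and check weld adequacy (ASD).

f_max ≈ 3.22 kip/in; adequate

Total weld length L_w = 18 in. Treat welds as unit-width lines.
Centroid: x̄ = 2×4×2 / 18 = 0.8889 in from the vertical weld.
Polar moment about centroid: J = I_x + I_y = [10³/12 + 2×4×5²] + [10×0.8889² + 2(4³/12 + 4×1.111²)] = 311.8 in³.
Direct shear f_v = P/L_w = 20.2 / 18 = 1.122 kip/in (vertical).
Torsion M = P·e = 20.2 × 6.5 = 131.3 kip·in.
Critical point at (x, y) = (3.111, 5) from centroid. f_tx = M·y/J = 2.106 kip/in; f_ty = M·x/J = 1.31 kip/in.
Resultant f_max = √[f_tx² + (f_v + f_ty)²] = √[2.106² + (1.122 + 1.31)²] = 3.217 kip/in.
Capacity per unit length: r_n/Ω = (1/2.0) × 0.6 × 100 × (0.707 × 0.3125) = 6.628 kip/in.
3.217 ≤ 6.628 → adequate.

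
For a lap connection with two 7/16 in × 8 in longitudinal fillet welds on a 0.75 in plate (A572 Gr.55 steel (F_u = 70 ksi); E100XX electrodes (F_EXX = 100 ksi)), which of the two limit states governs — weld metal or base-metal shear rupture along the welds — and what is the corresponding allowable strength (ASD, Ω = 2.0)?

R_n/Ω ≈ 148 kips (weld metal governs)

t_e = 0.707 × 0.4375 = 0.3093 in; L = 16 in.
Weld metal: R_n/Ω = (1/2.0) × 0.6 × 100 × 0.3093 × 16 = 148.5 kips.
Base metal (shear rupture): R_n/Ω = (1/2.0) × 0.6 × 70 × 0.75 × 16 = 252 kips.
Governing: weld metal.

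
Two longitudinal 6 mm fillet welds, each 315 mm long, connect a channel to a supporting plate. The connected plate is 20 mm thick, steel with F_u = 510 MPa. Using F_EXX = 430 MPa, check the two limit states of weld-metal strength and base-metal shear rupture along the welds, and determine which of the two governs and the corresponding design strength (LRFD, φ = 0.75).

t_e = 0.707 × 6 = 4.242 mm; L = 630 mm.
Weld metal: φR_n = 0.75 × 0.6 × 430 × 4.242 × 630 × 10⁻³ = 517.1 kN.
Base metal (shear rupture): φR_n = 0.75 × 0.6 × 510 × 20 × 630 × 10⁻³ = 2892 kN.
Governing: weld metal.

φR_n ≈ 517 kN (weld metal governs)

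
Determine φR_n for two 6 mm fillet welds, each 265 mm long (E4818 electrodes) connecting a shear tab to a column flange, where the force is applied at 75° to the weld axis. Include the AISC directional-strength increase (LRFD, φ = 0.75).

E48XX → F_EXX = 480 MPa.
t_e = 0.707 × 6 = 4.242 mm; A_we = 4.242 × 530 = 2248 mm².
Directional factor: 1.0 + 0.5 sin^1.5(75°) = 1.475.
F_nw = 0.6 × 480 × 1.475 = 424.7 MPa.
φR_n = 0.75 × 424.7 × 2248 × 10⁻³ = 716.1 kN.

φR_n ≈ 716 kN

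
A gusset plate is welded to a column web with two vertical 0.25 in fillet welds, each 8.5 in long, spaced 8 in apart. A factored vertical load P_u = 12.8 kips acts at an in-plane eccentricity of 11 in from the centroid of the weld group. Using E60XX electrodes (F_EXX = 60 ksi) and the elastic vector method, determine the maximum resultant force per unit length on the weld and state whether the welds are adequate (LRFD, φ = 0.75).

Total weld length L_w = 17 in. Treat welds as unit-width lines.
Polar moment about centroid: J = 2[d³/12 + d(b/2)²] = 2[8.5³/12 + 8.5×4²] = 374.4 in³.
Direct shear f_v = P/L_w = 12.8 / 17 = 0.7529 kip/in (vertical).
Torsion M = P·e = 12.8 × 11 = 140.8 kip·in.
Critical point at (x, y) = (4, 4.25) from centroid. f_tx = M·y/J = 1.598 kip/in; f_ty = M·x/J = 1.504 kip/in.
Resultant f_max = √[f_tx² + (f_v + f_ty)²] = √[1.598² + (0.7529 + 1.504)²] = 2.766 kip/in.
Capacity per unit length: φr_n = 0.75 × 0.6 × 60 × (0.707 × 0.25) = 4.772 kip/in.
2.766 ≤ 4.772 → adequate.

f_max ≈ 2.77 kip/in; adequate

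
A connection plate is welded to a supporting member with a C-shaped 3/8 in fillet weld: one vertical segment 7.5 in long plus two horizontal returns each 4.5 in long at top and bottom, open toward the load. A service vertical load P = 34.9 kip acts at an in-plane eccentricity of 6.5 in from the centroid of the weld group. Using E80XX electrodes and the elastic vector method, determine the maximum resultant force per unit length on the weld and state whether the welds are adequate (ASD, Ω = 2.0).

E80XX → F_EXX = 80 ksi.
Total weld length L_w = 16.5 in. Treat welds as unit-width lines.
Centroid: x̄ = 2×4.5×2.25 / 16.5 = 1.227 in from the vertical weld.
Polar moment about centroid: J = I_x + I_y = [7.5³/12 + 2×4.5×3.75²] + [7.5×1.227² + 2(4.5³/12 + 4.5×1.023²)] = 197.6 in³.
Direct shear f_v = P/L_w = 34.9 / 16.5 = 2.115 kip/in (vertical).
Torsion M = P·e = 34.9 × 6.5 = 226.85 kip·in.
Critical point at (x, y) = (3.273, 3.75) from centroid. f_tx = M·y/J = 4.305 kip/in; f_ty = M·x/J = 3.757 kip/in.
Resultant f_max = √[f_tx² + (f_v + f_ty)²] = √[4.305² + (2.115 + 3.757)²] = 7.281 kip/in.
Capacity per unit length: r_n/Ω = (1/2.0) × 0.6 × 80 × (0.707 × 0.375) = 6.363 kip/in.
7.281 > 6.363 → NOT adequate.

f_max ≈ 7.28 kip/in; NOT adequate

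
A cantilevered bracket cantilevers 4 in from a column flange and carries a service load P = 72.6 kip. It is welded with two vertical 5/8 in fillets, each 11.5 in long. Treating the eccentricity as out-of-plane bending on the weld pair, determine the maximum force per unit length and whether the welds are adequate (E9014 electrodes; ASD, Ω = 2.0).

E90XX → F_EXX = 90 ksi.
L_w = 2 × 11.5 = 23 in; section modulus (unit throat) S = 2 × L²/6 = 44.08 in².
Direct shear f_v = P/L_w = 72.6/23 = 3.157 kip/in.
Moment M = P × e = 72.6 × 4 = 290.4 kip·in; bending f_b = M/S = 6.588 kip/in.
f_max = √(f_v² + f_b²) = √(3.157² + 6.588²) = 7.305 kip/in.
r_n/Ω = (1/2.0) × 0.6 × 90 × (0.707 × 0.625) = 11.93 kip/in → adequate.

f_max ≈ 7.3 kip/in; adequate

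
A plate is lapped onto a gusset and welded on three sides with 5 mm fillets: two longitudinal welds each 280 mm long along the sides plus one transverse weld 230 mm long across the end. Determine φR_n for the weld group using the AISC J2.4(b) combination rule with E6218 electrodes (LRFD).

φR_n ≈ 810 kN

E62XX → F_EXX = 620 MPa.
t_e = 0.707 × 5 = 3.535 mm.
R_nwl = 0.6 × 620 × 3.535 × 560 × 10⁻³ = 736.4 kN (longitudinal, 2 welds).
R_nwt = 0.6 × 620 × 3.535 × 230 × 10⁻³ = 302.5 kN (transverse, base value).
(i) R_nwl + R_nwt = 1039 kN; (ii) 0.85 R_nwl + 1.5 R_nwt = 1080 kN.
R_n = max = 1080 kN [governs: (ii)]; φR_n = 809.7 kN.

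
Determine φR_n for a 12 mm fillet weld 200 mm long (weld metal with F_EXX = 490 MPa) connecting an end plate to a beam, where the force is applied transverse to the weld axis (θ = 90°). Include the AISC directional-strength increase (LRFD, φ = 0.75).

φR_n ≈ 561 kN

t_e = 0.707 × 12 = 8.484 mm; A_we = 8.484 × 200 = 1697 mm².
Directional factor: 1.0 + 0.5 sin^1.5(90°) = 1.5.
F_nw = 0.6 × 490 × 1.5 = 441 MPa.
φR_n = 0.75 × 441 × 1697 × 10⁻³ = 561.2 kN.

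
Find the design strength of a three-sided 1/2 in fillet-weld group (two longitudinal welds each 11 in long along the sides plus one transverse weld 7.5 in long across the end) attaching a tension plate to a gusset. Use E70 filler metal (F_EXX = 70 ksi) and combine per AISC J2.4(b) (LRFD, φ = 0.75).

t_e = 0.707 × 0.5 = 0.3535 in.
R_nwl = 0.6 × 70 × 0.3535 × 22 = 326.6 kips (longitudinal, 2 welds).
R_nwt = 0.6 × 70 × 0.3535 × 7.5 = 111.4 kips (transverse, base value).
(i) R_nwl + R_nwt = 438 kips; (ii) 0.85 R_nwl + 1.5 R_nwt = 444.7 kips.
R_n = max = 444.7 kips [governs: (ii)]; φR_n = 333.5 kips.

φR_n ≈ 334 kips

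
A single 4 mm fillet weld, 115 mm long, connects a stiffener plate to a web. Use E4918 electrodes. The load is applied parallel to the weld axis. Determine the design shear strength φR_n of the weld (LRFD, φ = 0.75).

E49XX → F_EXX = 490 MPa.
Effective throat t_e = 0.707 × 4 = 2.828 mm.
Total length L = 115 mm; A_we = 2.828 × 115 = 325.2 mm².
F_nw = 0.6 F_EXX = 0.6 × 490 = 294 MPa.
φR_n = 0.75 × 294 × 325.2 × 10⁻³ = 71.71 kN.

φR_n ≈ 71.7 kN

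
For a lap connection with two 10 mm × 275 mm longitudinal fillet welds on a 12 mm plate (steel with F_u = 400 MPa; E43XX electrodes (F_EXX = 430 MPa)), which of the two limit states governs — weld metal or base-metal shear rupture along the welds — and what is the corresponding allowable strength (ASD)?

t_e = 0.707 × 10 = 7.07 mm; L = 550 mm.
Weld metal: R_n/Ω = (1/2.0) × 0.6 × 430 × 7.07 × 550 × 10⁻³ = 501.6 kN.
Base metal (shear rupture): R_n/Ω = (1/2.0) × 0.6 × 400 × 12 × 550 × 10⁻³ = 792 kN.
Governing: weld metal.

R_n/Ω ≈ 502 kN (weld metal governs)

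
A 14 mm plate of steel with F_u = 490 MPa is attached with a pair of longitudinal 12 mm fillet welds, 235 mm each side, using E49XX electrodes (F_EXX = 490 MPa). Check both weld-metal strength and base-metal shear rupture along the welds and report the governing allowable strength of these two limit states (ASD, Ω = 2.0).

R_n/Ω ≈ 586 kN (weld metal governs)

t_e = 0.707 × 12 = 8.484 mm; L = 470 mm.
Weld metal: R_n/Ω = (1/2.0) × 0.6 × 490 × 8.484 × 470 × 10⁻³ = 586.2 kN.
Base metal (shear rupture): R_n/Ω = (1/2.0) × 0.6 × 490 × 14 × 470 × 10⁻³ = 967.3 kN.
Governing: weld metal.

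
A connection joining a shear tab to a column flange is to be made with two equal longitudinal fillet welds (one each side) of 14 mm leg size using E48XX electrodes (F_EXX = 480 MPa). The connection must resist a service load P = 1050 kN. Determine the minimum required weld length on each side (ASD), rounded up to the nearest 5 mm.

L = 370 mm on each side

Throat t_e = 0.707 × 14 = 9.898 mm.
r_n/Ω = (0.6 × 480 × 9.898) / 2.0 = 1425 N/mm = 1.425 kN/mm.
L_req = P / (r_n/Ω) = 1050 / 1.425 = 736.7 mm total.
Per side: 736.7 / 2 = 368.3 mm.
Round up → use L = 370 mm on each side.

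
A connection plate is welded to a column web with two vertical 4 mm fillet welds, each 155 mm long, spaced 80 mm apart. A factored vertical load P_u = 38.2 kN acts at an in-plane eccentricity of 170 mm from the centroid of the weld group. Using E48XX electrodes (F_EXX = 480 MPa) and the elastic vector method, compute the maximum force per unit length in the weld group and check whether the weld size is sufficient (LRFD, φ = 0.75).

f_max ≈ 574 N/mm; adequate

Total weld length L_w = 310 mm. Treat welds as unit-width lines.
Polar moment about centroid: J = 2[d³/12 + d(b/2)²] = 2[155³/12 + 155×40²] = 1117000 mm³.
Direct shear f_v = P/L_w = 38.2×10³ / 310 = 123.2 N/mm (vertical).
Torsion M = P·e = 38.2×10³ × 170 = 6494000 N·mm.
Critical point at (x, y) = (40, 77.5) from centroid. f_tx = M·y/J = 450.7 N/mm; f_ty = M·x/J = 232.6 N/mm.
Resultant f_max = √[f_tx² + (f_v + f_ty)²] = √[450.7² + (123.2 + 232.6)²] = 574.3 N/mm.
Capacity per unit length: φr_n = 0.75 × 0.6 × 480 × (0.707 × 4) = 610.8 N/mm.
574.3 ≤ 610.8 → adequate.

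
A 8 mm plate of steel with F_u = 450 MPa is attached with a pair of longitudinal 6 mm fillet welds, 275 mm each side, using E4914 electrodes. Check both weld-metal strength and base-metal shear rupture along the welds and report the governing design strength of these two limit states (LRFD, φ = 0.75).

E49XX → F_EXX = 490 MPa.
t_e = 0.707 × 6 = 4.242 mm; L = 550 mm.
Weld metal: φR_n = 0.75 × 0.6 × 490 × 4.242 × 550 × 10⁻³ = 514.4 kN.
Base metal (shear rupture): φR_n = 0.75 × 0.6 × 450 × 8 × 550 × 10⁻³ = 891 kN.
Governing: weld metal.

φR_n ≈ 514 kN (weld metal governs)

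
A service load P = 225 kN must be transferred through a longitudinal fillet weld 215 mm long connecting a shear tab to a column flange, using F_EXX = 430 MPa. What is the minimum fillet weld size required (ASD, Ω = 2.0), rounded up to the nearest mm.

w = 12 mm

Total weld length L = 215 mm.
Required throat t_e = P × Ω / (0.6 F_EXX × L) = 225 × 2.0 / (0.6 × 430 × 215 × 10⁻³) = 8.112 mm.
Required leg w = t_e / 0.707 = 11.47 mm → use 12 mm.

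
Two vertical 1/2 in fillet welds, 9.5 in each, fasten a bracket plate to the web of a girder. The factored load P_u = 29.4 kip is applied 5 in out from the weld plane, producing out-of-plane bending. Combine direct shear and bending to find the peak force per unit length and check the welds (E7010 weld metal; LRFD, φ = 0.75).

f_max ≈ 5.13 kip/in; adequate

E70XX → F_EXX = 70 ksi.
L_w = 2 × 9.5 = 19 in; section modulus (unit throat) S = 2 × L²/6 = 30.08 in².
Direct shear f_v = P/L_w = 29.4/19 = 1.547 kip/in.
Moment M = P × e = 29.4 × 5 = 147 kip·in; bending f_b = M/S = 4.886 kip/in.
f_max = √(f_v² + f_b²) = √(1.547² + 4.886²) = 5.126 kip/in.
φr_n = 0.75 × 0.6 × 70 × (0.707 × 0.5) = 11.14 kip/in → adequate.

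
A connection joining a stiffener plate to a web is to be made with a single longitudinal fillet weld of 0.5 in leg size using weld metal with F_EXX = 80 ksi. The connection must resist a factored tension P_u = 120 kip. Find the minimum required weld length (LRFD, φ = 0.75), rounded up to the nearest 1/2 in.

Throat t_e = 0.707 × 0.5 = 0.3535 in.
φr_n = 0.75 × 0.6 × 80 × 0.3535 = 12.73 kip/in.
L_req = P_u / φr_n = 120 / 12.73 = 9.43 in total.
Round up → use L = 9.5 in.

L = 9.5 in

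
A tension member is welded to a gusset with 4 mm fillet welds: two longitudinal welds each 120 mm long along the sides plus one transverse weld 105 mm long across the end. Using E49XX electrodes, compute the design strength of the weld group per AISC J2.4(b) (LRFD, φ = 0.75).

E49XX → F_EXX = 490 MPa.
t_e = 0.707 × 4 = 2.828 mm.
R_nwl = 0.6 × 490 × 2.828 × 240 × 10⁻³ = 199.5 kN (longitudinal, 2 welds).
R_nwt = 0.6 × 490 × 2.828 × 105 × 10⁻³ = 87.3 kN (transverse, base value).
(i) R_nwl + R_nwt = 286.8 kN; (ii) 0.85 R_nwl + 1.5 R_nwt = 300.6 kN.
R_n = max = 300.6 kN [governs: (ii)]; φR_n = 225.4 kN.

φR_n ≈ 225 kN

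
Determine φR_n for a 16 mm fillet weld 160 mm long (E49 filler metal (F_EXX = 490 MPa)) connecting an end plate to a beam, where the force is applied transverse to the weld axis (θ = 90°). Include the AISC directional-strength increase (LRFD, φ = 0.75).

φR_n ≈ 599 kN

t_e = 0.707 × 16 = 11.31 mm; A_we = 11.31 × 160 = 1810 mm².
Directional factor: 1.0 + 0.5 sin^1.5(90°) = 1.5.
F_nw = 0.6 × 490 × 1.5 = 441 MPa.
φR_n = 0.75 × 441 × 1810 × 10⁻³ = 598.6 kN.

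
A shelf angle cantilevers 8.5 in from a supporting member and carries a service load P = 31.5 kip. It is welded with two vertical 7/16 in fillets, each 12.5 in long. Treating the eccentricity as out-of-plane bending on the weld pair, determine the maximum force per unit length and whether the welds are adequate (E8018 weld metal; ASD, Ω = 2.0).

f_max ≈ 5.29 kip/in; adequate

E80XX → F_EXX = 80 ksi.
L_w = 2 × 12.5 = 25 in; section modulus (unit throat) S = 2 × L²/6 = 52.08 in².
Direct shear f_v = P/L_w = 31.5/25 = 1.26 kip/in.
Moment M = P × e = 31.5 × 8.5 = 267.75 kip·in; bending f_b = M/S = 5.141 kip/in.
f_max = √(f_v² + f_b²) = √(1.26² + 5.141²) = 5.293 kip/in.
r_n/Ω = (1/2.0) × 0.6 × 80 × (0.707 × 0.4375) = 7.423 kip/in → adequate.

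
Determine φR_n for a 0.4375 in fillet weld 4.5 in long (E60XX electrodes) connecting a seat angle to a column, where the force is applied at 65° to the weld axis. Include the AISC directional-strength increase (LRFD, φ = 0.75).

φR_n ≈ 53.8 kip

E60XX → F_EXX = 60 ksi.
t_e = 0.707 × 0.4375 = 0.3093 in; A_we = 0.3093 × 4.5 = 1.392 in².
Directional factor: 1.0 + 0.5 sin^1.5(65°) = 1.431.
F_nw = 0.6 × 60 × 1.431 = 51.53 ksi.
φR_n = 0.75 × 51.53 × 1.392 = 53.79 kip.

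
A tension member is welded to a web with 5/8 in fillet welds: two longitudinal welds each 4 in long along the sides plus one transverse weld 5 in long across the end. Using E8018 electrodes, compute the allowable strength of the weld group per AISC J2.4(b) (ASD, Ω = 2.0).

R_n/Ω ≈ 152 kip

E80XX → F_EXX = 80 ksi.
t_e = 0.707 × 0.625 = 0.4419 in.
R_nwl = 0.6 × 80 × 0.4419 × 8 = 169.7 kip (longitudinal, 2 welds).
R_nwt = 0.6 × 80 × 0.4419 × 5 = 106 kip (transverse, base value).
(i) R_nwl + R_nwt = 275.7 kip; (ii) 0.85 R_nwl + 1.5 R_nwt = 303.3 kip.
R_n = max = 303.3 kip [governs: (ii)]; R_n/Ω = 151.7 kip.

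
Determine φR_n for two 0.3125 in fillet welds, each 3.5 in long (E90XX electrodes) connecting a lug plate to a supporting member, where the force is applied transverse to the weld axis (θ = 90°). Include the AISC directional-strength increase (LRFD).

φR_n ≈ 94 kips

E90XX → F_EXX = 90 ksi.
t_e = 0.707 × 0.3125 = 0.2209 in; A_we = 0.2209 × 7 = 1.547 in².
Directional factor: 1.0 + 0.5 sin^1.5(90°) = 1.5.
F_nw = 0.6 × 90 × 1.5 = 81 ksi.
φR_n = 0.75 × 81 × 1.547 = 93.95 kips.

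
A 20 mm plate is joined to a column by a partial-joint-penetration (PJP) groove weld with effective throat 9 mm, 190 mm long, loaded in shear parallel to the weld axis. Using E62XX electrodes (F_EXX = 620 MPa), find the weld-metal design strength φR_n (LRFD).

Effective throat (given) t_e = 9 mm.
A_we = 9 × 190 = 1710 mm².
F_nw = 0.6 F_EXX = 372 MPa.
φR_n = 0.75 × 372 × 1710 × 10⁻³ = 477.1 kN.

φR_n ≈ 477 kN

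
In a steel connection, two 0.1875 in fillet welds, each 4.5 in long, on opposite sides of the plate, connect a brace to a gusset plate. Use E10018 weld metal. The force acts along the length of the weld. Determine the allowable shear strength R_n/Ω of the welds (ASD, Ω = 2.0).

E100XX → F_EXX = 100 ksi.
Effective throat t_e = 0.707 × 0.1875 = 0.1326 in.
Total length L = 9 in; A_we = 0.1326 × 9 = 1.193 in².
F_nw = 0.6 F_EXX = 0.6 × 100 = 60 ksi.
R_n = 60 × 1.193 = 71.58 kip; R_n/Ω = 71.58/2.0 = 35.79 kip.

R_n/Ω ≈ 35.8 kip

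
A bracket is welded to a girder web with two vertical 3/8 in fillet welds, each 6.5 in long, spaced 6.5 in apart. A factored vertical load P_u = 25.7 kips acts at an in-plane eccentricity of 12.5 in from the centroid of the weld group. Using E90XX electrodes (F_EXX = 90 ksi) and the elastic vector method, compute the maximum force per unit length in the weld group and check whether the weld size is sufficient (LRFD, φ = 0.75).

Total weld length L_w = 13 in. Treat welds as unit-width lines.
Polar moment about centroid: J = 2[d³/12 + d(b/2)²] = 2[6.5³/12 + 6.5×3.25²] = 183.1 in³.
Direct shear f_v = P/L_w = 25.7 / 13 = 1.977 kip/in (vertical).
Torsion M = P·e = 25.7 × 12.5 = 321.25 kip·in.
Critical point at (x, y) = (3.25, 3.25) from centroid. f_tx = M·y/J = 5.703 kip/in; f_ty = M·x/J = 5.703 kip/in.
Resultant f_max = √[f_tx² + (f_v + f_ty)²] = √[5.703² + (1.977 + 5.703)²] = 9.565 kip/in.
Capacity per unit length: φr_n = 0.75 × 0.6 × 90 × (0.707 × 0.375) = 10.74 kip/in.
9.565 ≤ 10.74 → adequate.

f_max ≈ 9.57 kip/in; adequate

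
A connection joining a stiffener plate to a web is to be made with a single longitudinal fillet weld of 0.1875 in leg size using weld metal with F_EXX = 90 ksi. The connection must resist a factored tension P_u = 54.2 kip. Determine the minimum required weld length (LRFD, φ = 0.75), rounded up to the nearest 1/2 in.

L = 10.5 in

Throat t_e = 0.707 × 0.1875 = 0.1326 in.
φr_n = 0.75 × 0.6 × 90 × 0.1326 = 5.369 kip/in.
L_req = P_u / φr_n = 54.2 / 5.369 = 10.1 in total.
Round up → use L = 10.5 in.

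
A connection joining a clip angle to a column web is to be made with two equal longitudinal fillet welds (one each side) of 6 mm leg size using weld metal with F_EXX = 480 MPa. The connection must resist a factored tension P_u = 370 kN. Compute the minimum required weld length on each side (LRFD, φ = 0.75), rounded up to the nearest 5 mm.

Throat t_e = 0.707 × 6 = 4.242 mm.
φr_n = 0.75 × 0.6 × 480 × 4.242 × 10⁻³ = 0.9163 kN/mm.
L_req = P_u / φr_n = 370 / 0.9163 = 403.8 mm total.
Per side: 403.8 / 2 = 201.9 mm.
Round up → use L = 205 mm on each side.

L = 205 mm on each side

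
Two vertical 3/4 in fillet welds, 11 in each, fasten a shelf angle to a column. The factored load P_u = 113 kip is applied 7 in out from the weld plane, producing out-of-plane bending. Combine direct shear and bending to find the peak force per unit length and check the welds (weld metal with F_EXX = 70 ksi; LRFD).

f_max ≈ 20.3 kip/in; NOT adequate

L_w = 2 × 11 = 22 in; section modulus (unit throat) S = 2 × L²/6 = 40.33 in².
Direct shear f_v = P/L_w = 113/22 = 5.136 kip/in.
Moment M = P × e = 113 × 7 = 791 kip·in; bending f_b = M/S = 19.61 kip/in.
f_max = √(f_v² + f_b²) = √(5.136² + 19.61²) = 20.27 kip/in.
φr_n = 0.75 × 0.6 × 70 × (0.707 × 0.75) = 16.7 kip/in → NOT adequate.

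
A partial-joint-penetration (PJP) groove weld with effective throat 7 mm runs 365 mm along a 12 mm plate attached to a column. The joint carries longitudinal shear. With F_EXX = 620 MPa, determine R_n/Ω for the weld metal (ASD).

R_n/Ω ≈ 475 kN

Effective throat (given) t_e = 7 mm.
A_we = 7 × 365 = 2555 mm².
F_nw = 0.6 F_EXX = 372 MPa.
R_n/Ω = (372 × 2555) / 2.0 × 10⁻³ = 475.2 kN.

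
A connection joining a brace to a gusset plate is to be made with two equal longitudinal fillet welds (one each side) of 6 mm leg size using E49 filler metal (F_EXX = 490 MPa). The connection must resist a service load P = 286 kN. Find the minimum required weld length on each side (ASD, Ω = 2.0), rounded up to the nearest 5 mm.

Throat t_e = 0.707 × 6 = 4.242 mm.
r_n/Ω = (0.6 × 490 × 4.242) / 2.0 = 623.6 N/mm = 0.6236 kN/mm.
L_req = P / (r_n/Ω) = 286 / 0.6236 = 458.6 mm total.
Per side: 458.6 / 2 = 229.3 mm.
Round up → use L = 230 mm on each side.

L = 230 mm on each side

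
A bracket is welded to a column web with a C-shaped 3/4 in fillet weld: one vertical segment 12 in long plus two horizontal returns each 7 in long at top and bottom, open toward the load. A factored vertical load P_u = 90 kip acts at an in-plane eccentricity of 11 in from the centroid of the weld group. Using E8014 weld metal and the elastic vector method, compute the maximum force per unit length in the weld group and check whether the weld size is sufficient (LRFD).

E80XX → F_EXX = 80 ksi.
Total weld length L_w = 26 in. Treat welds as unit-width lines.
Centroid: x̄ = 2×7×3.5 / 26 = 1.885 in from the vertical weld.
Polar moment about centroid: J = I_x + I_y = [12³/12 + 2×7×6²] + [12×1.885² + 2(7³/12 + 7×1.615²)] = 784.3 in³.
Direct shear f_v = P/L_w = 90 / 26 = 3.462 kip/in (vertical).
Torsion M = P·e = 90 × 11 = 990 kip·in.
Critical point at (x, y) = (5.115, 6) from centroid. f_tx = M·y/J = 7.573 kip/in; f_ty = M·x/J = 6.457 kip/in.
Resultant f_max = √[f_tx² + (f_v + f_ty)²] = √[7.573² + (3.462 + 6.457)²] = 12.48 kip/in.
Capacity per unit length: φr_n = 0.75 × 0.6 × 80 × (0.707 × 0.75) = 19.09 kip/in.
12.48 ≤ 19.09 → adequate.

f_max ≈ 12.5 kip/in; adequate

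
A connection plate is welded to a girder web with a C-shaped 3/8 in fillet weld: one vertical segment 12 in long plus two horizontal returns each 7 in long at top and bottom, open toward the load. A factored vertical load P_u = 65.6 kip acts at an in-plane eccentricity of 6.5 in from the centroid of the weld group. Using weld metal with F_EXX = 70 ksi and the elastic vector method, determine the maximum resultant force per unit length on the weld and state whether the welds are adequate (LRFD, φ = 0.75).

f_max ≈ 6.23 kip/in; adequate

Total weld length L_w = 26 in. Treat welds as unit-width lines.
Centroid: x̄ = 2×7×3.5 / 26 = 1.885 in from the vertical weld.
Polar moment about centroid: J = I_x + I_y = [12³/12 + 2×7×6²] + [12×1.885² + 2(7³/12 + 7×1.615²)] = 784.3 in³.
Direct shear f_v = P/L_w = 65.6 / 26 = 2.523 kip/in (vertical).
Torsion M = P·e = 65.6 × 6.5 = 426.4 kip·in.
Critical point at (x, y) = (5.115, 6) from centroid. f_tx = M·y/J = 3.262 kip/in; f_ty = M·x/J = 2.781 kip/in.
Resultant f_max = √[f_tx² + (f_v + f_ty)²] = √[3.262² + (2.523 + 2.781)²] = 6.227 kip/in.
Capacity per unit length: φr_n = 0.75 × 0.6 × 70 × (0.707 × 0.375) = 8.351 kip/in.
6.227 ≤ 8.351 → adequate.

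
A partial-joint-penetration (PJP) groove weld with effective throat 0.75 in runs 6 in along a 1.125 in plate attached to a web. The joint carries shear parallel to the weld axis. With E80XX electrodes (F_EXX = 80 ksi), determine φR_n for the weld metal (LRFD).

φR_n ≈ 162 kips

Effective throat (given) t_e = 0.75 in.
A_we = 0.75 × 6 = 4.5 in².
F_nw = 0.6 F_EXX = 48 ksi.
φR_n = 0.75 × 48 × 4.5 = 162 kips.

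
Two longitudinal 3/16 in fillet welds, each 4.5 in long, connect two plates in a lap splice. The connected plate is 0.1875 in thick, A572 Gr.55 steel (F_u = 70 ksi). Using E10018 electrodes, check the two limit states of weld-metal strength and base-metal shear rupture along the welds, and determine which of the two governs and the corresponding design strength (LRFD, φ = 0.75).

φR_n ≈ 53.2 kips (base-metal shear rupture governs)

E100XX → F_EXX = 100 ksi.
t_e = 0.707 × 0.1875 = 0.1326 in; L = 9 in.
Weld metal: φR_n = 0.75 × 0.6 × 100 × 0.1326 × 9 = 53.69 kips.
Base metal (shear rupture): φR_n = 0.75 × 0.6 × 70 × 0.1875 × 9 = 53.16 kips.
Governing: base-metal shear rupture.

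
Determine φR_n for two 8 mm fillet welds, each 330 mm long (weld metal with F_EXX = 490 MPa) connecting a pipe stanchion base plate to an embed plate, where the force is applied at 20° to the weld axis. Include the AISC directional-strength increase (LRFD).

φR_n ≈ 905 kN

t_e = 0.707 × 8 = 5.656 mm; A_we = 5.656 × 660 = 3733 mm².
Directional factor: 1.0 + 0.5 sin^1.5(20°) = 1.1.
F_nw = 0.6 × 490 × 1.1 = 323.4 MPa.
φR_n = 0.75 × 323.4 × 3733 × 10⁻³ = 905.4 kN.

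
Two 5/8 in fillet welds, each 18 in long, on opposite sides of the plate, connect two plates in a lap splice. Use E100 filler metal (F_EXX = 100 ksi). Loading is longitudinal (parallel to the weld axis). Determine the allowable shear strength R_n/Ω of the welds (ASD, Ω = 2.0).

Effective throat t_e = 0.707 × 0.625 = 0.4419 in.
Total length L = 36 in; A_we = 0.4419 × 36 = 15.91 in².
F_nw = 0.6 F_EXX = 0.6 × 100 = 60 ksi.
R_n = 60 × 15.91 = 954.4 kips; R_n/Ω = 954.4/2.0 = 477.2 kips.

R_n/Ω ≈ 477 kips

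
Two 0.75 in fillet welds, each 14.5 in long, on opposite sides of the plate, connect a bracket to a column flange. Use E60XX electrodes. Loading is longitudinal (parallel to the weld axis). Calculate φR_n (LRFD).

φR_n ≈ 415 kips

E60XX → F_EXX = 60 ksi.
Effective throat t_e = 0.707 × 0.75 = 0.5302 in.
Total length L = 29 in; A_we = 0.5302 × 29 = 15.38 in².
F_nw = 0.6 F_EXX = 0.6 × 60 = 36 ksi.
φR_n = 0.75 × 36 × 15.38 = 415.2 kips.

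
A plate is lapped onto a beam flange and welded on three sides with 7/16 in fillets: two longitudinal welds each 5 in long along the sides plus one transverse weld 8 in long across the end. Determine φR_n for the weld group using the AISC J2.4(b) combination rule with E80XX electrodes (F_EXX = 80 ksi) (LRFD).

t_e = 0.707 × 0.4375 = 0.3093 in.
R_nwl = 0.6 × 80 × 0.3093 × 10 = 148.5 kips (longitudinal, 2 welds).
R_nwt = 0.6 × 80 × 0.3093 × 8 = 118.8 kips (transverse, base value).
(i) R_nwl + R_nwt = 267.2 kips; (ii) 0.85 R_nwl + 1.5 R_nwt = 304.4 kips.
R_n = max = 304.4 kips [governs: (ii)]; φR_n = 228.3 kips.

φR_n ≈ 228 kips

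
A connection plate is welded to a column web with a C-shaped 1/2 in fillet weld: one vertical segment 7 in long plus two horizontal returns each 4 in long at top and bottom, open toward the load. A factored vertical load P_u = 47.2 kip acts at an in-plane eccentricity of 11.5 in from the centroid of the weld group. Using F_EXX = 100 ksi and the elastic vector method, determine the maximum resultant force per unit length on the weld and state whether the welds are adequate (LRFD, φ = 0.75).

Total weld length L_w = 15 in. Treat welds as unit-width lines.
Centroid: x̄ = 2×4×2 / 15 = 1.067 in from the vertical weld.
Polar moment about centroid: J = I_x + I_y = [7³/12 + 2×4×3.5²] + [7×1.067² + 2(4³/12 + 4×0.9333²)] = 152.2 in³.
Direct shear f_v = P/L_w = 47.2 / 15 = 3.147 kip/in (vertical).
Torsion M = P·e = 47.2 × 11.5 = 542.8 kip·in.
Critical point at (x, y) = (2.933, 3.5) from centroid. f_tx = M·y/J = 12.48 kip/in; f_ty = M·x/J = 10.46 kip/in.
Resultant f_max = √[f_tx² + (f_v + f_ty)²] = √[12.48² + (3.147 + 10.46)²] = 18.47 kip/in.
Capacity per unit length: φr_n = 0.75 × 0.6 × 100 × (0.707 × 0.5) = 15.91 kip/in.
18.47 > 15.91 → NOT adequate.

f_max ≈ 18.5 kip/in; NOT adequate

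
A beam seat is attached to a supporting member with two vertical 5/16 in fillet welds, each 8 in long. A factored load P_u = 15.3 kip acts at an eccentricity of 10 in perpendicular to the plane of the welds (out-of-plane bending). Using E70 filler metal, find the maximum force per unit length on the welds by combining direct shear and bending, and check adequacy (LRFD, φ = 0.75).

f_max ≈ 7.24 kip/in; NOT adequate

E70XX → F_EXX = 70 ksi.
L_w = 2 × 8 = 16 in; section modulus (unit throat) S = 2 × L²/6 = 21.33 in².
Direct shear f_v = P/L_w = 15.3/16 = 0.9563 kip/in.
Moment M = P × e = 15.3 × 10 = 153 kip·in; bending f_b = M/S = 7.172 kip/in.
f_max = √(f_v² + f_b²) = √(0.9563² + 7.172²) = 7.235 kip/in.
φr_n = 0.75 × 0.6 × 70 × (0.707 × 0.3125) = 6.96 kip/in → NOT adequate.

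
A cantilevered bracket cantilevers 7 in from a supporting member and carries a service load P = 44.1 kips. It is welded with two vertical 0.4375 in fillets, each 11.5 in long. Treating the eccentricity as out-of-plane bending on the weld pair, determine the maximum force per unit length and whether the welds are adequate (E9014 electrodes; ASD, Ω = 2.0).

f_max ≈ 7.26 kip/in; adequate

E90XX → F_EXX = 90 ksi.
L_w = 2 × 11.5 = 23 in; section modulus (unit throat) S = 2 × L²/6 = 44.08 in².
Direct shear f_v = P/L_w = 44.1/23 = 1.917 kip/in.
Moment M = P × e = 44.1 × 7 = 308.7 kip·in; bending f_b = M/S = 7.003 kip/in.
f_max = √(f_v² + f_b²) = √(1.917² + 7.003²) = 7.26 kip/in.
r_n/Ω = (1/2.0) × 0.6 × 90 × (0.707 × 0.4375) = 8.351 kip/in → adequate.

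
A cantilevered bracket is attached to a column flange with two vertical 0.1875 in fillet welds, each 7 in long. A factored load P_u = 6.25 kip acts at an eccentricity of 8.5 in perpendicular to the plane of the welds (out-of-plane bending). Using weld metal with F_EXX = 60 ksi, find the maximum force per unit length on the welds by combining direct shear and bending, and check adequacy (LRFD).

f_max ≈ 3.28 kip/in; adequate

L_w = 2 × 7 = 14 in; section modulus (unit throat) S = 2 × L²/6 = 16.33 in².
Direct shear f_v = P/L_w = 6.25/14 = 0.4464 kip/in.
Moment M = P × e = 6.25 × 8.5 = 53.125 kip·in; bending f_b = M/S = 3.253 kip/in.
f_max = √(f_v² + f_b²) = √(0.4464² + 3.253²) = 3.283 kip/in.
φr_n = 0.75 × 0.6 × 60 × (0.707 × 0.1875) = 3.579 kip/in → adequate.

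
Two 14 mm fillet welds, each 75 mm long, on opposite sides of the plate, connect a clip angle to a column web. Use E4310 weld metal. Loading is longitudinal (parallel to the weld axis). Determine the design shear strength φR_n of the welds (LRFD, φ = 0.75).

φR_n ≈ 287 kN

E43XX → F_EXX = 430 MPa.
Effective throat t_e = 0.707 × 14 = 9.898 mm.
Total length L = 150 mm; A_we = 9.898 × 150 = 1485 mm².
F_nw = 0.6 F_EXX = 0.6 × 430 = 258 MPa.
φR_n = 0.75 × 258 × 1485 × 10⁻³ = 287.3 kN.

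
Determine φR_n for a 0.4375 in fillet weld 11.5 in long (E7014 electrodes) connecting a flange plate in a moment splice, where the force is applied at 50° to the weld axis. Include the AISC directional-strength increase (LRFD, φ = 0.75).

φR_n ≈ 150 kip

E70XX → F_EXX = 70 ksi.
t_e = 0.707 × 0.4375 = 0.3093 in; A_we = 0.3093 × 11.5 = 3.557 in².
Directional factor: 1.0 + 0.5 sin^1.5(50°) = 1.335.
F_nw = 0.6 × 70 × 1.335 = 56.08 ksi.
φR_n = 0.75 × 56.08 × 3.557 = 149.6 kip.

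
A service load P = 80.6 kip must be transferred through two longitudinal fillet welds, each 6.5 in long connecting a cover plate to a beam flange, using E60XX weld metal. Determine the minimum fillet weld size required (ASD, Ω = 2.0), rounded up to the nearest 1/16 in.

E60XX → F_EXX = 60 ksi.
Total weld length L = 13 in.
Required throat t_e = P × Ω / (0.6 F_EXX × L) = 80.6 × 2.0 / (0.6 × 60 × 13) = 0.3444 in.
Required leg w = t_e / 0.707 = 0.4872 in → use 1/2 in.

w = 1/2 in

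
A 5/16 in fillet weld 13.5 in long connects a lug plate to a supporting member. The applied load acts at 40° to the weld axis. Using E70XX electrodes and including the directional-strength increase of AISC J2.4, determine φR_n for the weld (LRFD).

φR_n ≈ 118 kips

E70XX → F_EXX = 70 ksi.
t_e = 0.707 × 0.3125 = 0.2209 in; A_we = 0.2209 × 13.5 = 2.983 in².
Directional factor: 1.0 + 0.5 sin^1.5(40°) = 1.258.
F_nw = 0.6 × 70 × 1.258 = 52.82 ksi.
φR_n = 0.75 × 52.82 × 2.983 = 118.2 kips.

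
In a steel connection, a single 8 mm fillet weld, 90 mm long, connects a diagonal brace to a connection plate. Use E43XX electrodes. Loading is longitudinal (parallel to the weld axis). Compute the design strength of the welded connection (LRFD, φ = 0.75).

φR_n ≈ 98.5 kN

E43XX → F_EXX = 430 MPa.
Effective throat t_e = 0.707 × 8 = 5.656 mm.
Total length L = 90 mm; A_we = 5.656 × 90 = 509 mm².
F_nw = 0.6 F_EXX = 0.6 × 430 = 258 MPa.
φR_n = 0.75 × 258 × 509 × 10⁻³ = 98.5 kN.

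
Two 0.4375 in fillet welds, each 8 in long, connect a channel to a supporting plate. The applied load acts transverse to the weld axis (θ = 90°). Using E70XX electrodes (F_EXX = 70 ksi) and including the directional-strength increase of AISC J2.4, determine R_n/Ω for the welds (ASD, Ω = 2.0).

R_n/Ω ≈ 156 kip

t_e = 0.707 × 0.4375 = 0.3093 in; A_we = 0.3093 × 16 = 4.949 in².
Directional factor: 1.0 + 0.5 sin^1.5(90°) = 1.5.
F_nw = 0.6 × 70 × 1.5 = 63 ksi.
R_n/Ω = (63 × 4.949) / 2.0 = 155.9 kip.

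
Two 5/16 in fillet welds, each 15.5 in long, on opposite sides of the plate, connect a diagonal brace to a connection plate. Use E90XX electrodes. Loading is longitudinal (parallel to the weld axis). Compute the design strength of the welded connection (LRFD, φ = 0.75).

E90XX → F_EXX = 90 ksi.
Effective throat t_e = 0.707 × 0.3125 = 0.2209 in.
Total length L = 31 in; A_we = 0.2209 × 31 = 6.849 in².
F_nw = 0.6 F_EXX = 0.6 × 90 = 54 ksi.
φR_n = 0.75 × 54 × 6.849 = 277.4 kip.

φR_n ≈ 277 kip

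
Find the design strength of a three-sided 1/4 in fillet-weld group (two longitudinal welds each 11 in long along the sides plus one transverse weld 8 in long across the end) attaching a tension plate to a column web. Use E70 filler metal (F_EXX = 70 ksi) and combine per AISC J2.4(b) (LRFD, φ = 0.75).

t_e = 0.707 × 0.25 = 0.1767 in.
R_nwl = 0.6 × 70 × 0.1767 × 22 = 163.3 kip (longitudinal, 2 welds).
R_nwt = 0.6 × 70 × 0.1767 × 8 = 59.39 kip (transverse, base value).
(i) R_nwl + R_nwt = 222.7 kip; (ii) 0.85 R_nwl + 1.5 R_nwt = 227.9 kip.
R_n = max = 227.9 kip [governs: (ii)]; φR_n = 170.9 kip.

φR_n ≈ 171 kip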